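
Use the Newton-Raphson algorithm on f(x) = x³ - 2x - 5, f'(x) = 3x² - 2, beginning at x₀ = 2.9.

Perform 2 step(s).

f(x) = x³ - 2x - 5
f'(x) = 3x² - 2
x₀ = 2.9

Newton-Raphson formula: x_{n+1} = x_n - f(x_n)/f'(x_n)

Iteration 1:
  f(2.900000) = 13.589000
  f'(2.900000) = 23.230000
  x_1 = 2.900000 - 13.589000/23.230000 = 2.315024
Iteration 2:
  f(2.315024) = 2.776939
  f'(2.315024) = 14.078004
  x_2 = 2.315024 - 2.776939/14.078004 = 2.117770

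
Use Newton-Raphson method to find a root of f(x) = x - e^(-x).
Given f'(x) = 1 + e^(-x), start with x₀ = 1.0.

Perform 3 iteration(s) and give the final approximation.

f(x) = x - e^(-x)
f'(x) = 1 + e^(-x)
x₀ = 1.0

Newton-Raphson formula: x_{n+1} = x_n - f(x_n)/f'(x_n)

Iteration 1:
  f(1.000000) = 0.632121
  f'(1.000000) = 1.367879
  x_1 = 1.000000 - 0.632121/1.367879 = 0.537883
Iteration 2:
  f(0.537883) = -0.046100
  f'(0.537883) = 1.583983
  x_2 = 0.537883 - (-0.046100)/1.583983 = 0.566987
Iteration 3:
  f(0.566987) = -0.000245
  f'(0.566987) = 1.567232
  x_3 = 0.566987 - (-0.000245)/1.567232 = 0.567143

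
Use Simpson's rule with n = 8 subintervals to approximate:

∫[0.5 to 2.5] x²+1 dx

f(x) = x²+1
a = 0.5, b = 2.5, n = 8
h = (b - a)/n = 0.250000

Simpson's rule: (h/3)[f(x₀) + 4f(x₁) + 2f(x₂) + ... + f(xₙ)]

x_0 = 0.5000, f(x_0) = 1.250000, coefficient = 1
x_1 = 0.7500, f(x_1) = 1.562500, coefficient = 4
x_2 = 1.0000, f(x_2) = 2.000000, coefficient = 2
x_3 = 1.2500, f(x_3) = 2.562500, coefficient = 4
x_4 = 1.5000, f(x_4) = 3.250000, coefficient = 2
x_5 = 1.7500, f(x_5) = 4.062500, coefficient = 4
x_6 = 2.0000, f(x_6) = 5.000000, coefficient = 2
x_7 = 2.2500, f(x_7) = 6.062500, coefficient = 4
x_8 = 2.5000, f(x_8) = 7.250000, coefficient = 1

I ≈ (0.250000/3) × 86.000000 = 7.166667
Exact value: 7.166667
Error: 0.000000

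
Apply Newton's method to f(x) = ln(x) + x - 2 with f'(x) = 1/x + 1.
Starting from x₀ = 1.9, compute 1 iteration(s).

f(x) = ln(x) + x - 2
f'(x) = 1/x + 1
x₀ = 1.9

Newton-Raphson formula: x_{n+1} = x_n - f(x_n)/f'(x_n)

Iteration 1:
  f(1.900000) = 0.541854
  f'(1.900000) = 1.526316
  x_1 = 1.900000 - 0.541854/1.526316 = 1.544992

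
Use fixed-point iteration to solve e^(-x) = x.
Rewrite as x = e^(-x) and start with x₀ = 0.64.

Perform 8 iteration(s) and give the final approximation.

Equation: e^(-x) = x
Fixed-point form: x = e^(-x)
x₀ = 0.64

x_1 = g(0.640000) = 0.527292
x_2 = g(0.527292) = 0.590201
x_3 = g(0.590201) = 0.554216
x_4 = g(0.554216) = 0.574523
x_5 = g(0.574523) = 0.562974
x_6 = g(0.562974) = 0.569513
x_7 = g(0.569513) = 0.565801
x_8 = g(0.565801) = 0.567905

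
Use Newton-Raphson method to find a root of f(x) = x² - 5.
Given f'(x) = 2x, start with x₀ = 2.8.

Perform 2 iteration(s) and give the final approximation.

f(x) = x² - 5
f'(x) = 2x
x₀ = 2.8

Newton-Raphson formula: x_{n+1} = x_n - f(x_n)/f'(x_n)

Iteration 1:
  f(2.800000) = 2.840000
  f'(2.800000) = 5.600000
  x_1 = 2.800000 - 2.840000/5.600000 = 2.292857
Iteration 2:
  f(2.292857) = 0.257194
  f'(2.292857) = 4.585714
  x_2 = 2.292857 - 0.257194/4.585714 = 2.236771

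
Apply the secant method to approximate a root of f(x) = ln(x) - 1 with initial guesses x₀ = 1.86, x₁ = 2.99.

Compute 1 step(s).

f(x) = ln(x) - 1
x₀ = 1.86, x₁ = 2.99

Secant formula: x_{n+1} = x_n - f(x_n)(x_n - x_{n-1})/(f(x_n) - f(x_{n-1}))

Iteration 1:
  f(1.860000) = -0.379424
  f(2.990000) = 0.095273
  x_2 = 2.990000 - 0.095273×(2.990000 - 1.860000)/(0.095273 - (-0.379424))
       = 2.763205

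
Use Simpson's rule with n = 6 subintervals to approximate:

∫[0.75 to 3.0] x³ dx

f(x) = x³
a = 0.75, b = 3.0, n = 6
h = (b - a)/n = 0.375000

Simpson's rule: (h/3)[f(x₀) + 4f(x₁) + 2f(x₂) + ... + f(xₙ)]

x_0 = 0.7500, f(x_0) = 0.421875, coefficient = 1
x_1 = 1.1250, f(x_1) = 1.423828, coefficient = 4
x_2 = 1.5000, f(x_2) = 3.375000, coefficient = 2
x_3 = 1.8750, f(x_3) = 6.591797, coefficient = 4
x_4 = 2.2500, f(x_4) = 11.390625, coefficient = 2
x_5 = 2.6250, f(x_5) = 18.087891, coefficient = 4
x_6 = 3.0000, f(x_6) = 27.000000, coefficient = 1

I ≈ (0.375000/3) × 161.367188 = 20.170898
Exact value: 20.170898
Error: 0.000000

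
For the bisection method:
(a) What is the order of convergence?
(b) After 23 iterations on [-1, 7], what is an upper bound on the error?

(a) Bisection has linear (order 1) convergence; the error is halved each step.

(b) Error bound = (b-a)/2^n = (7 - (-1))/2^{23}
    = 8/2^{23}

(a) 1 (linear); (b) error ≤ 9.54e-07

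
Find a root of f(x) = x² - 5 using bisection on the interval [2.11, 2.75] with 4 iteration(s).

f(x) = x² - 5
Initial interval: [2.11, 2.75]

Iteration 1:
  c_1 = (2.110000 + 2.750000)/2 = 2.430000
  f(c_1) = f(2.430000) = 0.904900
  f(a) × f(c) < 0, new interval: [2.110000, 2.430000]
Iteration 2:
  c_2 = (2.110000 + 2.430000)/2 = 2.270000
  f(c_2) = f(2.270000) = 0.152900
  f(a) × f(c) < 0, new interval: [2.110000, 2.270000]
Iteration 3:
  c_3 = (2.110000 + 2.270000)/2 = 2.190000
  f(c_3) = f(2.190000) = -0.203900
  f(a) × f(c) ≥ 0, new interval: [2.190000, 2.270000]
Iteration 4:
  c_4 = (2.190000 + 2.270000)/2 = 2.230000
  f(c_4) = f(2.230000) = -0.027100
  f(a) × f(c) ≥ 0, new interval: [2.230000, 2.270000]

After 4 iteration(s), the approximation is c_4 = 2.230000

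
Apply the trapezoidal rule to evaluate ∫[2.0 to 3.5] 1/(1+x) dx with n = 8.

f(x) = 1/(1+x)
a = 2.0, b = 3.5, n = 8
h = (b - a)/n = 0.187500

Trapezoidal rule: (h/2)[f(x₀) + 2f(x₁) + 2f(x₂) + ... + f(xₙ)]

x_0 = 2.0000, f(x_0) = 0.333333, coefficient = 1
x_1 = 2.1875, f(x_1) = 0.313725, coefficient = 2
x_2 = 2.3750, f(x_2) = 0.296296, coefficient = 2
x_3 = 2.5625, f(x_3) = 0.280702, coefficient = 2
x_4 = 2.7500, f(x_4) = 0.266667, coefficient = 2
x_5 = 2.9375, f(x_5) = 0.253968, coefficient = 2
x_6 = 3.1250, f(x_6) = 0.242424, coefficient = 2
x_7 = 3.3125, f(x_7) = 0.231884, coefficient = 2
x_8 = 3.5000, f(x_8) = 0.222222, coefficient = 1

I ≈ (0.187500/2) × 4.326889 = 0.405646
Exact value: 0.405465
Error: 0.000181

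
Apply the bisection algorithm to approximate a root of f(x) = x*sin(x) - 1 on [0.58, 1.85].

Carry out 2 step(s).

f(x) = x*sin(x) - 1
Initial interval: [0.58, 1.85]

Iteration 1:
  c_1 = (0.580000 + 1.850000)/2 = 1.215000
  f(c_1) = f(1.215000) = 0.138904
  f(a) × f(c) < 0, new interval: [0.580000, 1.215000]
Iteration 2:
  c_2 = (0.580000 + 1.215000)/2 = 0.897500
  f(c_2) = f(0.897500) = -0.298361
  f(a) × f(c) ≥ 0, new interval: [0.897500, 1.215000]

After 2 iteration(s), the approximation is c_2 = 0.897500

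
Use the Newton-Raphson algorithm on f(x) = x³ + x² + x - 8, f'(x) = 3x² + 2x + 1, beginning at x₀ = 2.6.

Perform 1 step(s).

f(x) = x³ + x² + x - 8
f'(x) = 3x² + 2x + 1
x₀ = 2.6

Newton-Raphson formula: x_{n+1} = x_n - f(x_n)/f'(x_n)

Iteration 1:
  f(2.600000) = 18.936000
  f'(2.600000) = 26.480000
  x_1 = 2.600000 - 18.936000/26.480000 = 1.884894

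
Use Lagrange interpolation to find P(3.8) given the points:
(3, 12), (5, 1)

Lagrange interpolation formula:
P(x) = Σ yᵢ × Lᵢ(x)
where Lᵢ(x) = Π_{j≠i} (x - xⱼ)/(xᵢ - xⱼ)

L_0(3.8) = (3.8 - 5)/(3 - 5) = 0.600000
L_1(3.8) = (3.8 - 3)/(5 - 3) = 0.400000

P(3.8) = 12×L_0(3.8) + 1×L_1(3.8)
P(3.8) = 7.600000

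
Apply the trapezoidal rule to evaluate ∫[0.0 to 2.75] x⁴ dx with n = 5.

f(x) = x⁴
a = 0.0, b = 2.75, n = 5
h = (b - a)/n = 0.550000

Trapezoidal rule: (h/2)[f(x₀) + 2f(x₁) + 2f(x₂) + ... + f(xₙ)]

x_0 = 0.0000, f(x_0) = 0.000000, coefficient = 1
x_1 = 0.5500, f(x_1) = 0.091506, coefficient = 2
x_2 = 1.1000, f(x_2) = 1.464100, coefficient = 2
x_3 = 1.6500, f(x_3) = 7.412006, coefficient = 2
x_4 = 2.2000, f(x_4) = 23.425600, coefficient = 2
x_5 = 2.7500, f(x_5) = 57.191406, coefficient = 1

I ≈ (0.550000/2) × 121.977831 = 33.543904
Exact value: 31.455273
Error: 2.088630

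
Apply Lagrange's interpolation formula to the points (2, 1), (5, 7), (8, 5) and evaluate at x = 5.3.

Lagrange interpolation formula:
P(x) = Σ yᵢ × Lᵢ(x)
where Lᵢ(x) = Π_{j≠i} (x - xⱼ)/(xᵢ - xⱼ)

L_0(5.3) = (5.3 - 5)/(2 - 5) × (5.3 - 8)/(2 - 8) = -0.045000
L_1(5.3) = (5.3 - 2)/(5 - 2) × (5.3 - 8)/(5 - 8) = 0.990000
L_2(5.3) = (5.3 - 2)/(8 - 2) × (5.3 - 5)/(8 - 5) = 0.055000

P(5.3) = 1×L_0(5.3) + 7×L_1(5.3) + 5×L_2(5.3)
P(5.3) = 7.160000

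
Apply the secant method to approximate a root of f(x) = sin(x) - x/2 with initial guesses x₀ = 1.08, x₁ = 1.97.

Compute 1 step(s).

f(x) = sin(x) - x/2
x₀ = 1.08, x₁ = 1.97

Secant formula: x_{n+1} = x_n - f(x_n)(x_n - x_{n-1})/(f(x_n) - f(x_{n-1}))

Iteration 1:
  f(1.080000) = 0.341958
  f(1.970000) = -0.063629
  x_2 = 1.970000 - (-0.063629)×(1.970000 - 1.080000)/(-0.063629 - 0.341958)
       = 1.830375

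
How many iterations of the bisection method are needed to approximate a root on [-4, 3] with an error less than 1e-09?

We need (b-a)/2^n ≤ 1e-09
(3 - (-4))/2^n ≤ 1e-09
7/2^n ≤ 1e-09
2^n ≥ 7000000000
n ≥ log₂(7000000000) = 32.70
n ≥ 33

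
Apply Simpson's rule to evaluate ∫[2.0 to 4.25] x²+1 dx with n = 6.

f(x) = x²+1
a = 2.0, b = 4.25, n = 6
h = (b - a)/n = 0.375000

Simpson's rule: (h/3)[f(x₀) + 4f(x₁) + 2f(x₂) + ... + f(xₙ)]

x_0 = 2.0000, f(x_0) = 5.000000, coefficient = 1
x_1 = 2.3750, f(x_1) = 6.640625, coefficient = 4
x_2 = 2.7500, f(x_2) = 8.562500, coefficient = 2
x_3 = 3.1250, f(x_3) = 10.765625, coefficient = 4
x_4 = 3.5000, f(x_4) = 13.250000, coefficient = 2
x_5 = 3.8750, f(x_5) = 16.015625, coefficient = 4
x_6 = 4.2500, f(x_6) = 19.062500, coefficient = 1

I ≈ (0.375000/3) × 201.375000 = 25.171875
Exact value: 25.171875
Error: 0.000000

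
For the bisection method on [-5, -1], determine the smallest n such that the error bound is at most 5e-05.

We need (b-a)/2^n ≤ 5e-05
(-1 - (-5))/2^n ≤ 5e-05
4/2^n ≤ 5e-05
2^n ≥ 80000
n ≥ log₂(80000) = 16.29
n ≥ 17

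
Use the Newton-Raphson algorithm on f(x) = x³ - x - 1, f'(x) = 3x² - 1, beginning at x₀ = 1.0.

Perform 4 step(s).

f(x) = x³ - x - 1
f'(x) = 3x² - 1
x₀ = 1.0

Newton-Raphson formula: x_{n+1} = x_n - f(x_n)/f'(x_n)

Iteration 1:
  f(1.000000) = -1.000000
  f'(1.000000) = 2.000000
  x_1 = 1.000000 - (-1.000000)/2.000000 = 1.500000
Iteration 2:
  f(1.500000) = 0.875000
  f'(1.500000) = 5.750000
  x_2 = 1.500000 - 0.875000/5.750000 = 1.347826
Iteration 3:
  f(1.347826) = 0.100682
  f'(1.347826) = 4.449905
  x_3 = 1.347826 - 0.100682/4.449905 = 1.325200
Iteration 4:
  f(1.325200) = 0.002058
  f'(1.325200) = 4.268468
  x_4 = 1.325200 - 0.002058/4.268468 = 1.324718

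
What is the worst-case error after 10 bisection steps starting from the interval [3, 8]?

Bisection error bound: |error| ≤ (b-a)/2^n
|error| ≤ (8 - 3)/2^10 = 5/2^10
|error| ≤ 0.0048828125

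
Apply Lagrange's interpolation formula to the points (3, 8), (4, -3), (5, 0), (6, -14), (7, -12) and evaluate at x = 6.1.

Lagrange interpolation formula:
P(x) = Σ yᵢ × Lᵢ(x)
where Lᵢ(x) = Π_{j≠i} (x - xⱼ)/(xᵢ - xⱼ)

L_0(6.1) = (6.1 - 4)/(3 - 4) × (6.1 - 5)/(3 - 5) × (6.1 - 6)/(3 - 6) × (6.1 - 7)/(3 - 7) = -0.008662
L_1(6.1) = (6.1 - 3)/(4 - 3) × (6.1 - 5)/(4 - 5) × (6.1 - 6)/(4 - 6) × (6.1 - 7)/(4 - 7) = 0.051150
L_2(6.1) = (6.1 - 3)/(5 - 3) × (6.1 - 4)/(5 - 4) × (6.1 - 6)/(5 - 6) × (6.1 - 7)/(5 - 7) = -0.146475
L_3(6.1) = (6.1 - 3)/(6 - 3) × (6.1 - 4)/(6 - 4) × (6.1 - 5)/(6 - 5) × (6.1 - 7)/(6 - 7) = 1.074150
L_4(6.1) = (6.1 - 3)/(7 - 3) × (6.1 - 4)/(7 - 4) × (6.1 - 5)/(7 - 5) × (6.1 - 6)/(7 - 6) = 0.029837

P(6.1) = 8×L_0(6.1) + (-3)×L_1(6.1) + 0×L_2(6.1) + (-14)×L_3(6.1) + (-12)×L_4(6.1)
P(6.1) = -15.618900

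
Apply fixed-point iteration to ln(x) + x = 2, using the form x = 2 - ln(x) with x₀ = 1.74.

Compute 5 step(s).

Equation: ln(x) + x = 2
Fixed-point form: x = 2 - ln(x)
x₀ = 1.74

x_1 = g(1.740000) = 1.446115
x_2 = g(1.446115) = 1.631119
x_3 = g(1.631119) = 1.510733
x_4 = g(1.510733) = 1.587405
x_5 = g(1.587405) = 1.537900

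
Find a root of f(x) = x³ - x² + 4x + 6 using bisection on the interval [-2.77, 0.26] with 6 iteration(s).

f(x) = x³ - x² + 4x + 6
Initial interval: [-2.77, 0.26]

Iteration 1:
  c_1 = (-2.770000 + 0.260000)/2 = -1.255000
  f(c_1) = f(-1.255000) = -2.571681
  f(a) × f(c) ≥ 0, new interval: [-1.255000, 0.260000]
Iteration 2:
  c_2 = (-1.255000 + 0.260000)/2 = -0.497500
  f(c_2) = f(-0.497500) = 3.639359
  f(a) × f(c) < 0, new interval: [-1.255000, -0.497500]
Iteration 3:
  c_3 = (-1.255000 + (-0.497500))/2 = -0.876250
  f(c_3) = f(-0.876250) = 1.054389
  f(a) × f(c) < 0, new interval: [-1.255000, -0.876250]
Iteration 4:
  c_4 = (-1.255000 + (-0.876250))/2 = -1.065625
  f(c_4) = f(-1.065625) = -0.608134
  f(a) × f(c) ≥ 0, new interval: [-1.065625, -0.876250]
Iteration 5:
  c_5 = (-1.065625 + (-0.876250))/2 = -0.970937
  f(c_5) = f(-0.970937) = 0.258209
  f(a) × f(c) < 0, new interval: [-1.065625, -0.970937]
Iteration 6:
  c_6 = (-1.065625 + (-0.970937))/2 = -1.018281
  f(c_6) = f(-1.018281) = -0.165874
  f(a) × f(c) ≥ 0, new interval: [-1.018281, -0.970937]

After 6 iteration(s), the approximation is c_6 = -1.018281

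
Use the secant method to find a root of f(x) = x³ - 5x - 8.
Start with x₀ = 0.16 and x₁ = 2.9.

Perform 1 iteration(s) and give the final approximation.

f(x) = x³ - 5x - 8
x₀ = 0.16, x₁ = 2.9

Secant formula: x_{n+1} = x_n - f(x_n)(x_n - x_{n-1})/(f(x_n) - f(x_{n-1}))

Iteration 1:
  f(0.160000) = -8.795904
  f(2.900000) = 1.889000
  x_2 = 2.900000 - 1.889000×(2.900000 - 0.160000)/(1.889000 - (-8.795904))
       = 2.415591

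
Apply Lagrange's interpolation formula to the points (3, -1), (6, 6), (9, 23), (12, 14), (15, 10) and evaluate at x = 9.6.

Lagrange interpolation formula:
P(x) = Σ yᵢ × Lᵢ(x)
where Lᵢ(x) = Π_{j≠i} (x - xⱼ)/(xᵢ - xⱼ)

L_0(9.6) = (9.6 - 6)/(3 - 6) × (9.6 - 9)/(3 - 9) × (9.6 - 12)/(3 - 12) × (9.6 - 15)/(3 - 15) = 0.014400
L_1(9.6) = (9.6 - 3)/(6 - 3) × (9.6 - 9)/(6 - 9) × (9.6 - 12)/(6 - 12) × (9.6 - 15)/(6 - 15) = -0.105600
L_2(9.6) = (9.6 - 3)/(9 - 3) × (9.6 - 6)/(9 - 6) × (9.6 - 12)/(9 - 12) × (9.6 - 15)/(9 - 15) = 0.950400
L_3(9.6) = (9.6 - 3)/(12 - 3) × (9.6 - 6)/(12 - 6) × (9.6 - 9)/(12 - 9) × (9.6 - 15)/(12 - 15) = 0.158400
L_4(9.6) = (9.6 - 3)/(15 - 3) × (9.6 - 6)/(15 - 6) × (9.6 - 9)/(15 - 9) × (9.6 - 12)/(15 - 12) = -0.017600

P(9.6) = (-1)×L_0(9.6) + 6×L_1(9.6) + 23×L_2(9.6) + 14×L_3(9.6) + 10×L_4(9.6)
P(9.6) = 23.252800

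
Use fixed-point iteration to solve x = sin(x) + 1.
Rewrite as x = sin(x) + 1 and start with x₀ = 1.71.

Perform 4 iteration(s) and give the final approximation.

Equation: x = sin(x) + 1
Fixed-point form: x = sin(x) + 1
x₀ = 1.71

x_1 = g(1.710000) = 1.990327
x_2 = g(1.990327) = 1.913280
x_3 = g(1.913280) = 1.941923
x_4 = g(1.941923) = 1.931919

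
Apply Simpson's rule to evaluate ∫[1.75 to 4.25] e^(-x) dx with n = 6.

f(x) = e^(-x)
a = 1.75, b = 4.25, n = 6
h = (b - a)/n = 0.416667

Simpson's rule: (h/3)[f(x₀) + 4f(x₁) + 2f(x₂) + ... + f(xₙ)]

x_0 = 1.7500, f(x_0) = 0.173774, coefficient = 1
x_1 = 2.1667, f(x_1) = 0.114559, coefficient = 4
x_2 = 2.5833, f(x_2) = 0.075522, coefficient = 2
x_3 = 3.0000, f(x_3) = 0.049787, coefficient = 4
x_4 = 3.4167, f(x_4) = 0.032822, coefficient = 2
x_5 = 3.8333, f(x_5) = 0.021637, coefficient = 4
x_6 = 4.2500, f(x_6) = 0.014264, coefficient = 1

I ≈ (0.416667/3) × 1.148658 = 0.159536
Exact value: 0.159510
Error: 0.000026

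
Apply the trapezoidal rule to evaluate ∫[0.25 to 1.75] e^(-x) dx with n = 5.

f(x) = e^(-x)
a = 0.25, b = 1.75, n = 5
h = (b - a)/n = 0.300000

Trapezoidal rule: (h/2)[f(x₀) + 2f(x₁) + 2f(x₂) + ... + f(xₙ)]

x_0 = 0.2500, f(x_0) = 0.778801, coefficient = 1
x_1 = 0.5500, f(x_1) = 0.576950, coefficient = 2
x_2 = 0.8500, f(x_2) = 0.427415, coefficient = 2
x_3 = 1.1500, f(x_3) = 0.316637, coefficient = 2
x_4 = 1.4500, f(x_4) = 0.234570, coefficient = 2
x_5 = 1.7500, f(x_5) = 0.173774, coefficient = 1

I ≈ (0.300000/2) × 4.063718 = 0.609558
Exact value: 0.605027
Error: 0.004531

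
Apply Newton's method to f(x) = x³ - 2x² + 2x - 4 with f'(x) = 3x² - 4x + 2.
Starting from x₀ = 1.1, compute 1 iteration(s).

f(x) = x³ - 2x² + 2x - 4
f'(x) = 3x² - 4x + 2
x₀ = 1.1

Newton-Raphson formula: x_{n+1} = x_n - f(x_n)/f'(x_n)

Iteration 1:
  f(1.100000) = -2.889000
  f'(1.100000) = 1.230000
  x_1 = 1.100000 - (-2.889000)/1.230000 = 3.448780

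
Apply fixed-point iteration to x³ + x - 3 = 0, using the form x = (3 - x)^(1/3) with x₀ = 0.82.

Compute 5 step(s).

Equation: x³ + x - 3 = 0
Fixed-point form: x = (3 - x)^(1/3)
x₀ = 0.82

x_1 = g(0.820000) = 1.296638
x_2 = g(1.296638) = 1.194269
x_3 = g(1.194269) = 1.217730
x_4 = g(1.217730) = 1.212433
x_5 = g(1.212433) = 1.213633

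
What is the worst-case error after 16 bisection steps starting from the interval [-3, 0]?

Bisection error bound: |error| ≤ (b-a)/2^n
|error| ≤ (0 - (-3))/2^16 = 3/2^16
|error| ≤ 0.0000457764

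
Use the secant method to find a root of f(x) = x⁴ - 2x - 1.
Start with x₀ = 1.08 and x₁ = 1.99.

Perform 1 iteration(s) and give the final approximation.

f(x) = x⁴ - 2x - 1
x₀ = 1.08, x₁ = 1.99

Secant formula: x_{n+1} = x_n - f(x_n)(x_n - x_{n-1})/(f(x_n) - f(x_{n-1}))

Iteration 1:
  f(1.080000) = -1.799511
  f(1.990000) = 10.702392
  x_2 = 1.990000 - 10.702392×(1.990000 - 1.080000)/(10.702392 - (-1.799511))
       = 1.210984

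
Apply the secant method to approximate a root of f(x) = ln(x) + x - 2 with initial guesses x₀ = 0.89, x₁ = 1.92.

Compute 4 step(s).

f(x) = ln(x) + x - 2
x₀ = 0.89, x₁ = 1.92

Secant formula: x_{n+1} = x_n - f(x_n)(x_n - x_{n-1})/(f(x_n) - f(x_{n-1}))

Iteration 1:
  f(0.890000) = -1.226534
  f(1.920000) = 0.572325
  x_2 = 1.920000 - 0.572325×(1.920000 - 0.890000)/(0.572325 - (-1.226534))
       = 1.592295
Iteration 2:
  f(1.920000) = 0.572325
  f(1.592295) = 0.057472
  x_3 = 1.592295 - 0.057472×(1.592295 - 1.920000)/(0.057472 - 0.572325)
       = 1.555714
Iteration 3:
  f(1.592295) = 0.057472
  f(1.555714) = -0.002351
  x_4 = 1.555714 - (-0.002351)×(1.555714 - 1.592295)/(-0.002351 - 0.057472)
       = 1.557152
Iteration 4:
  f(1.555714) = -0.002351
  f(1.557152) = 0.000010
  x_5 = 1.557152 - 0.000010×(1.557152 - 1.555714)/(0.000010 - (-0.002351))
       = 1.557146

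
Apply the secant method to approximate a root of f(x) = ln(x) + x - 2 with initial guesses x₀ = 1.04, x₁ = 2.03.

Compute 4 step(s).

f(x) = ln(x) + x - 2
x₀ = 1.04, x₁ = 2.03

Secant formula: x_{n+1} = x_n - f(x_n)(x_n - x_{n-1})/(f(x_n) - f(x_{n-1}))

Iteration 1:
  f(1.040000) = -0.920779
  f(2.030000) = 0.738036
  x_2 = 2.030000 - 0.738036×(2.030000 - 1.040000)/(0.738036 - (-0.920779))
       = 1.589532
Iteration 2:
  f(2.030000) = 0.738036
  f(1.589532) = 0.052971
  x_3 = 1.589532 - 0.052971×(1.589532 - 2.030000)/(0.052971 - 0.738036)
       = 1.555473
Iteration 3:
  f(1.589532) = 0.052971
  f(1.555473) = -0.002747
  x_4 = 1.555473 - (-0.002747)×(1.555473 - 1.589532)/(-0.002747 - 0.052971)
       = 1.557152
Iteration 4:
  f(1.555473) = -0.002747
  f(1.557152) = 0.000011
  x_5 = 1.557152 - 0.000011×(1.557152 - 1.555473)/(0.000011 - (-0.002747))
       = 1.557146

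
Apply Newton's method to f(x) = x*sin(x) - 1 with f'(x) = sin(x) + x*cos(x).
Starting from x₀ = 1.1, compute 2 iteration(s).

f(x) = x*sin(x) - 1
f'(x) = sin(x) + x*cos(x)
x₀ = 1.1

Newton-Raphson formula: x_{n+1} = x_n - f(x_n)/f'(x_n)

Iteration 1:
  f(1.100000) = -0.019672
  f'(1.100000) = 1.390163
  x_1 = 1.100000 - (-0.019672)/1.390163 = 1.114151
Iteration 2:
  f(1.114151) = -0.000009
  f'(1.114151) = 1.388810
  x_2 = 1.114151 - (-0.000009)/1.388810 = 1.114157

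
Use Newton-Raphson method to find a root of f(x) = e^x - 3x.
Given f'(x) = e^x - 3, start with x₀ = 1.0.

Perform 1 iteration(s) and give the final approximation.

f(x) = e^x - 3x
f'(x) = e^x - 3
x₀ = 1.0

Newton-Raphson formula: x_{n+1} = x_n - f(x_n)/f'(x_n)

Iteration 1:
  f(1.000000) = -0.281718
  f'(1.000000) = -0.281718
  x_1 = 1.000000 - (-0.281718)/(-0.281718) = 0.000000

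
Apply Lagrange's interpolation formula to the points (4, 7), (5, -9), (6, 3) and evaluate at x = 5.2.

Lagrange interpolation formula:
P(x) = Σ yᵢ × Lᵢ(x)
where Lᵢ(x) = Π_{j≠i} (x - xⱼ)/(xᵢ - xⱼ)

L_0(5.2) = (5.2 - 5)/(4 - 5) × (5.2 - 6)/(4 - 6) = -0.080000
L_1(5.2) = (5.2 - 4)/(5 - 4) × (5.2 - 6)/(5 - 6) = 0.960000
L_2(5.2) = (5.2 - 4)/(6 - 4) × (5.2 - 5)/(6 - 5) = 0.120000

P(5.2) = 7×L_0(5.2) + (-9)×L_1(5.2) + 3×L_2(5.2)
P(5.2) = -8.840000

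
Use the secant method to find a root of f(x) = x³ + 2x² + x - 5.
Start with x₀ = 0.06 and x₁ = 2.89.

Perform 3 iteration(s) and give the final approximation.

f(x) = x³ + 2x² + x - 5
x₀ = 0.06, x₁ = 2.89

Secant formula: x_{n+1} = x_n - f(x_n)(x_n - x_{n-1})/(f(x_n) - f(x_{n-1}))

Iteration 1:
  f(0.060000) = -4.932584
  f(2.890000) = 38.731769
  x_2 = 2.890000 - 38.731769×(2.890000 - 0.060000)/(38.731769 - (-4.932584))
       = 0.379694
Iteration 2:
  f(2.890000) = 38.731769
  f(0.379694) = -4.277233
  x_3 = 0.379694 - (-4.277233)×(0.379694 - 2.890000)/(-4.277233 - 38.731769)
       = 0.629343
Iteration 3:
  f(0.379694) = -4.277233
  f(0.629343) = -3.329247
  x_4 = 0.629343 - (-3.329247)×(0.629343 - 0.379694)/(-3.329247 - (-4.277233))
       = 1.506090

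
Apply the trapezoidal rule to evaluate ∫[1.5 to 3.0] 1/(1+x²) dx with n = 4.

f(x) = 1/(1+x²)
a = 1.5, b = 3.0, n = 4
h = (b - a)/n = 0.375000

Trapezoidal rule: (h/2)[f(x₀) + 2f(x₁) + 2f(x₂) + ... + f(xₙ)]

x_0 = 1.5000, f(x_0) = 0.307692, coefficient = 1
x_1 = 1.8750, f(x_1) = 0.221453, coefficient = 2
x_2 = 2.2500, f(x_2) = 0.164948, coefficient = 2
x_3 = 2.6250, f(x_3) = 0.126733, coefficient = 2
x_4 = 3.0000, f(x_4) = 0.100000, coefficient = 1

I ≈ (0.375000/2) × 1.433961 = 0.268868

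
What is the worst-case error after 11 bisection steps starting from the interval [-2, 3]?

Bisection error bound: |error| ≤ (b-a)/2^n
|error| ≤ (3 - (-2))/2^11 = 5/2^11
|error| ≤ 0.0024414062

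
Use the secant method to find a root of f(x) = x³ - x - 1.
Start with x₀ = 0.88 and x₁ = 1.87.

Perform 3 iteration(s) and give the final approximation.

f(x) = x³ - x - 1
x₀ = 0.88, x₁ = 1.87

Secant formula: x_{n+1} = x_n - f(x_n)(x_n - x_{n-1})/(f(x_n) - f(x_{n-1}))

Iteration 1:
  f(0.880000) = -1.198528
  f(1.870000) = 3.669203
  x_2 = 1.870000 - 3.669203×(1.870000 - 0.880000)/(3.669203 - (-1.198528))
       = 1.123757
Iteration 2:
  f(1.870000) = 3.669203
  f(1.123757) = -0.704644
  x_3 = 1.123757 - (-0.704644)×(1.123757 - 1.870000)/(-0.704644 - 3.669203)
       = 1.243980
Iteration 3:
  f(1.123757) = -0.704644
  f(1.243980) = -0.318940
  x_4 = 1.243980 - (-0.318940)×(1.243980 - 1.123757)/(-0.318940 - (-0.704644))
       = 1.343392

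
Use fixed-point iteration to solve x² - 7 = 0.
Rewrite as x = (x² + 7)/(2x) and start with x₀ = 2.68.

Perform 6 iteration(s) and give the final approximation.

Equation: x² - 7 = 0
Fixed-point form: x = (x² + 7)/(2x)
x₀ = 2.68

x_1 = g(2.680000) = 2.645970
x_2 = g(2.645970) = 2.645751
x_3 = g(2.645751) = 2.645751
x_4 = g(2.645751) = 2.645751
x_5 = g(2.645751) = 2.645751
x_6 = g(2.645751) = 2.645751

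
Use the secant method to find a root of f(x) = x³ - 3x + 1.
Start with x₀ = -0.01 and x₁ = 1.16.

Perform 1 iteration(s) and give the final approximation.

f(x) = x³ - 3x + 1
x₀ = -0.01, x₁ = 1.16

Secant formula: x_{n+1} = x_n - f(x_n)(x_n - x_{n-1})/(f(x_n) - f(x_{n-1}))

Iteration 1:
  f(-0.010000) = 1.029999
  f(1.160000) = -0.919104
  x_2 = 1.160000 - (-0.919104)×(1.160000 - (-0.010000))/(-0.919104 - 1.029999)
       = 0.608284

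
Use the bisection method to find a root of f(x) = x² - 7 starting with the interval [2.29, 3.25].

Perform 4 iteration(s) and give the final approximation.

f(x) = x² - 7
Initial interval: [2.29, 3.25]

Iteration 1:
  c_1 = (2.290000 + 3.250000)/2 = 2.770000
  f(c_1) = f(2.770000) = 0.672900
  f(a) × f(c) < 0, new interval: [2.290000, 2.770000]
Iteration 2:
  c_2 = (2.290000 + 2.770000)/2 = 2.530000
  f(c_2) = f(2.530000) = -0.599100
  f(a) × f(c) ≥ 0, new interval: [2.530000, 2.770000]
Iteration 3:
  c_3 = (2.530000 + 2.770000)/2 = 2.650000
  f(c_3) = f(2.650000) = 0.022500
  f(a) × f(c) < 0, new interval: [2.530000, 2.650000]
Iteration 4:
  c_4 = (2.530000 + 2.650000)/2 = 2.590000
  f(c_4) = f(2.590000) = -0.291900
  f(a) × f(c) ≥ 0, new interval: [2.590000, 2.650000]

After 4 iteration(s), the approximation is c_4 = 2.590000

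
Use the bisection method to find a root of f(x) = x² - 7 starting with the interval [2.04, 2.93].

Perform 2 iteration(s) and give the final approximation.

f(x) = x² - 7
Initial interval: [2.04, 2.93]

Iteration 1:
  c_1 = (2.040000 + 2.930000)/2 = 2.485000
  f(c_1) = f(2.485000) = -0.824775
  f(a) × f(c) ≥ 0, new interval: [2.485000, 2.930000]
Iteration 2:
  c_2 = (2.485000 + 2.930000)/2 = 2.707500
  f(c_2) = f(2.707500) = 0.330556
  f(a) × f(c) < 0, new interval: [2.485000, 2.707500]

After 2 iteration(s), the approximation is c_2 = 2.707500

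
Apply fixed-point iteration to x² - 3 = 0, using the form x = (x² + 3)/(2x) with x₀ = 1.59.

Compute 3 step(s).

Equation: x² - 3 = 0
Fixed-point form: x = (x² + 3)/(2x)
x₀ = 1.59

x_1 = g(1.590000) = 1.738396
x_2 = g(1.738396) = 1.732062
x_3 = g(1.732062) = 1.732051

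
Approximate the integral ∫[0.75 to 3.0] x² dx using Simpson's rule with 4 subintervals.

f(x) = x²
a = 0.75, b = 3.0, n = 4
h = (b - a)/n = 0.562500

Simpson's rule: (h/3)[f(x₀) + 4f(x₁) + 2f(x₂) + ... + f(xₙ)]

x_0 = 0.7500, f(x_0) = 0.562500, coefficient = 1
x_1 = 1.3125, f(x_1) = 1.722656, coefficient = 4
x_2 = 1.8750, f(x_2) = 3.515625, coefficient = 2
x_3 = 2.4375, f(x_3) = 5.941406, coefficient = 4
x_4 = 3.0000, f(x_4) = 9.000000, coefficient = 1

I ≈ (0.562500/3) × 47.250000 = 8.859375
Exact value: 8.859375
Error: 0.000000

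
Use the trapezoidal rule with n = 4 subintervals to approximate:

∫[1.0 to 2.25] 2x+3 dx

f(x) = 2x+3
a = 1.0, b = 2.25, n = 4
h = (b - a)/n = 0.312500

Trapezoidal rule: (h/2)[f(x₀) + 2f(x₁) + 2f(x₂) + ... + f(xₙ)]

x_0 = 1.0000, f(x_0) = 5.000000, coefficient = 1
x_1 = 1.3125, f(x_1) = 5.625000, coefficient = 2
x_2 = 1.6250, f(x_2) = 6.250000, coefficient = 2
x_3 = 1.9375, f(x_3) = 6.875000, coefficient = 2
x_4 = 2.2500, f(x_4) = 7.500000, coefficient = 1

I ≈ (0.312500/2) × 50.000000 = 7.812500
Exact value: 7.812500
Error: 0.000000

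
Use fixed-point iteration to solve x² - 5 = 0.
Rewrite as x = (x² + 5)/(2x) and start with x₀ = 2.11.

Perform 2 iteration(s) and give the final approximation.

Equation: x² - 5 = 0
Fixed-point form: x = (x² + 5)/(2x)
x₀ = 2.11

x_1 = g(2.110000) = 2.239834
x_2 = g(2.239834) = 2.236071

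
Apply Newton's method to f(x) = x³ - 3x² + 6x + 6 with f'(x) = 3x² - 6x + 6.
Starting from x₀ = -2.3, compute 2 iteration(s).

f(x) = x³ - 3x² + 6x + 6
f'(x) = 3x² - 6x + 6
x₀ = -2.3

Newton-Raphson formula: x_{n+1} = x_n - f(x_n)/f'(x_n)

Iteration 1:
  f(-2.300000) = -35.837000
  f'(-2.300000) = 35.670000
  x_1 = -2.300000 - (-35.837000)/35.670000 = -1.295318
Iteration 2:
  f(-1.295318) = -8.978805
  f'(-1.295318) = 18.805457
  x_2 = -1.295318 - (-8.978805)/18.805457 = -0.817861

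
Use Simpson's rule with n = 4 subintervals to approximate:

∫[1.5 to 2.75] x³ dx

f(x) = x³
a = 1.5, b = 2.75, n = 4
h = (b - a)/n = 0.312500

Simpson's rule: (h/3)[f(x₀) + 4f(x₁) + 2f(x₂) + ... + f(xₙ)]

x_0 = 1.5000, f(x_0) = 3.375000, coefficient = 1
x_1 = 1.8125, f(x_1) = 5.954346, coefficient = 4
x_2 = 2.1250, f(x_2) = 9.595703, coefficient = 2
x_3 = 2.4375, f(x_3) = 14.482178, coefficient = 4
x_4 = 2.7500, f(x_4) = 20.796875, coefficient = 1

I ≈ (0.312500/3) × 125.109375 = 13.032227
Exact value: 13.032227
Error: 0.000000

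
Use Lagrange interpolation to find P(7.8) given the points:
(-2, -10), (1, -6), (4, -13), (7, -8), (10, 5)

Lagrange interpolation formula:
P(x) = Σ yᵢ × Lᵢ(x)
where Lᵢ(x) = Π_{j≠i} (x - xⱼ)/(xᵢ - xⱼ)

L_0(7.8) = (7.8 - 1)/(-2 - 1) × (7.8 - 4)/(-2 - 4) × (7.8 - 7)/(-2 - 7) × (7.8 - 10)/(-2 - 10) = -0.023394
L_1(7.8) = (7.8 - (-2))/(1 - (-2)) × (7.8 - 4)/(1 - 4) × (7.8 - 7)/(1 - 7) × (7.8 - 10)/(1 - 10) = 0.134861
L_2(7.8) = (7.8 - (-2))/(4 - (-2)) × (7.8 - 1)/(4 - 1) × (7.8 - 7)/(4 - 7) × (7.8 - 10)/(4 - 10) = -0.361995
L_3(7.8) = (7.8 - (-2))/(7 - (-2)) × (7.8 - 1)/(7 - 1) × (7.8 - 4)/(7 - 4) × (7.8 - 10)/(7 - 10) = 1.146318
L_4(7.8) = (7.8 - (-2))/(10 - (-2)) × (7.8 - 1)/(10 - 1) × (7.8 - 4)/(10 - 4) × (7.8 - 7)/(10 - 7) = 0.104211

P(7.8) = (-10)×L_0(7.8) + (-6)×L_1(7.8) + (-13)×L_2(7.8) + (-8)×L_3(7.8) + 5×L_4(7.8)
P(7.8) = -4.518775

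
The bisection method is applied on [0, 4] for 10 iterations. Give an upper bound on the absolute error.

Bisection error bound: |error| ≤ (b-a)/2^n
|error| ≤ (4 - 0)/2^10 = 4/2^10
|error| ≤ 0.0039062500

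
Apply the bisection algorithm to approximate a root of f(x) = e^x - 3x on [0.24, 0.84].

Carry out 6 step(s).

f(x) = e^x - 3x
Initial interval: [0.24, 0.84]

Iteration 1:
  c_1 = (0.240000 + 0.840000)/2 = 0.540000
  f(c_1) = f(0.540000) = 0.096007
  f(a) × f(c) ≥ 0, new interval: [0.540000, 0.840000]
Iteration 2:
  c_2 = (0.540000 + 0.840000)/2 = 0.690000
  f(c_2) = f(0.690000) = -0.076284
  f(a) × f(c) < 0, new interval: [0.540000, 0.690000]
Iteration 3:
  c_3 = (0.540000 + 0.690000)/2 = 0.615000
  f(c_3) = f(0.615000) = 0.004657
  f(a) × f(c) ≥ 0, new interval: [0.615000, 0.690000]
Iteration 4:
  c_4 = (0.615000 + 0.690000)/2 = 0.652500
  f(c_4) = f(0.652500) = -0.037164
  f(a) × f(c) < 0, new interval: [0.615000, 0.652500]
Iteration 5:
  c_5 = (0.615000 + 0.652500)/2 = 0.633750
  f(c_5) = f(0.633750) = -0.016585
  f(a) × f(c) < 0, new interval: [0.615000, 0.633750]
Iteration 6:
  c_6 = (0.615000 + 0.633750)/2 = 0.624375
  f(c_6) = f(0.624375) = -0.006046
  f(a) × f(c) < 0, new interval: [0.615000, 0.624375]

After 6 iteration(s), the approximation is c_6 = 0.624375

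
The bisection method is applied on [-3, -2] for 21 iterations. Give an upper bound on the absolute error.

Bisection error bound: |error| ≤ (b-a)/2^n
|error| ≤ (-2 - (-3))/2^21 = 1/2^21
|error| ≤ 0.0000004768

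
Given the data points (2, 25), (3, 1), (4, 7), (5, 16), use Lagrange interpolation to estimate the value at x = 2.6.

Lagrange interpolation formula:
P(x) = Σ yᵢ × Lᵢ(x)
where Lᵢ(x) = Π_{j≠i} (x - xⱼ)/(xᵢ - xⱼ)

L_0(2.6) = (2.6 - 3)/(2 - 3) × (2.6 - 4)/(2 - 4) × (2.6 - 5)/(2 - 5) = 0.224000
L_1(2.6) = (2.6 - 2)/(3 - 2) × (2.6 - 4)/(3 - 4) × (2.6 - 5)/(3 - 5) = 1.008000
L_2(2.6) = (2.6 - 2)/(4 - 2) × (2.6 - 3)/(4 - 3) × (2.6 - 5)/(4 - 5) = -0.288000
L_3(2.6) = (2.6 - 2)/(5 - 2) × (2.6 - 3)/(5 - 3) × (2.6 - 4)/(5 - 4) = 0.056000

P(2.6) = 25×L_0(2.6) + 1×L_1(2.6) + 7×L_2(2.6) + 16×L_3(2.6)
P(2.6) = 5.488000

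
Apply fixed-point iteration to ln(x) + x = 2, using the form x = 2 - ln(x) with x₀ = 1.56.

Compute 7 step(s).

Equation: ln(x) + x = 2
Fixed-point form: x = 2 - ln(x)
x₀ = 1.56

x_1 = g(1.560000) = 1.555314
x_2 = g(1.555314) = 1.558322
x_3 = g(1.558322) = 1.556390
x_4 = g(1.556390) = 1.557631
x_5 = g(1.557631) = 1.556834
x_6 = g(1.556834) = 1.557346
x_7 = g(1.557346) = 1.557017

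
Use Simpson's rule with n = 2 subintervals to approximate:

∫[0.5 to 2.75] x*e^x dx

f(x) = x*e^x
a = 0.5, b = 2.75, n = 2
h = (b - a)/n = 1.125000

Simpson's rule: (h/3)[f(x₀) + 4f(x₁) + 2f(x₂) + ... + f(xₙ)]

x_0 = 0.5000, f(x_0) = 0.824361, coefficient = 1
x_1 = 1.6250, f(x_1) = 8.252431, coefficient = 4
x_2 = 2.7500, f(x_2) = 43.017238, coefficient = 1

I ≈ (1.125000/3) × 76.851322 = 28.819246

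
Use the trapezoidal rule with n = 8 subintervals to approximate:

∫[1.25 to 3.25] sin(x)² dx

f(x) = sin(x)²
a = 1.25, b = 3.25, n = 8
h = (b - a)/n = 0.250000

Trapezoidal rule: (h/2)[f(x₀) + 2f(x₁) + 2f(x₂) + ... + f(xₙ)]

x_0 = 1.2500, f(x_0) = 0.900572, coefficient = 1
x_1 = 1.5000, f(x_1) = 0.994996, coefficient = 2
x_2 = 1.7500, f(x_2) = 0.968228, coefficient = 2
x_3 = 2.0000, f(x_3) = 0.826822, coefficient = 2
x_4 = 2.2500, f(x_4) = 0.605398, coefficient = 2
x_5 = 2.5000, f(x_5) = 0.358169, coefficient = 2
x_6 = 2.7500, f(x_6) = 0.145665, coefficient = 2
x_7 = 3.0000, f(x_7) = 0.019915, coefficient = 2
x_8 = 3.2500, f(x_8) = 0.011706, coefficient = 1

I ≈ (0.250000/2) × 8.750664 = 1.093833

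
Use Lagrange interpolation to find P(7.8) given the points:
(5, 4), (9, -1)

Lagrange interpolation formula:
P(x) = Σ yᵢ × Lᵢ(x)
where Lᵢ(x) = Π_{j≠i} (x - xⱼ)/(xᵢ - xⱼ)

L_0(7.8) = (7.8 - 9)/(5 - 9) = 0.300000
L_1(7.8) = (7.8 - 5)/(9 - 5) = 0.700000

P(7.8) = 4×L_0(7.8) + (-1)×L_1(7.8)
P(7.8) = 0.500000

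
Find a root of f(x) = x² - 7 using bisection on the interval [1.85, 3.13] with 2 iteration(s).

f(x) = x² - 7
Initial interval: [1.85, 3.13]

Iteration 1:
  c_1 = (1.850000 + 3.130000)/2 = 2.490000
  f(c_1) = f(2.490000) = -0.799900
  f(a) × f(c) ≥ 0, new interval: [2.490000, 3.130000]
Iteration 2:
  c_2 = (2.490000 + 3.130000)/2 = 2.810000
  f(c_2) = f(2.810000) = 0.896100
  f(a) × f(c) < 0, new interval: [2.490000, 2.810000]

After 2 iteration(s), the approximation is c_2 = 2.810000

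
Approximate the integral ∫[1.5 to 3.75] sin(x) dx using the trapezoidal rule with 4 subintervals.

f(x) = sin(x)
a = 1.5, b = 3.75, n = 4
h = (b - a)/n = 0.562500

Trapezoidal rule: (h/2)[f(x₀) + 2f(x₁) + 2f(x₂) + ... + f(xₙ)]

x_0 = 1.5000, f(x_0) = 0.997495, coefficient = 1
x_1 = 2.0625, f(x_1) = 0.881530, coefficient = 2
x_2 = 2.6250, f(x_2) = 0.493920, coefficient = 2
x_3 = 3.1875, f(x_3) = -0.045891, coefficient = 2
x_4 = 3.7500, f(x_4) = -0.571561, coefficient = 1

I ≈ (0.562500/2) × 3.085051 = 0.867671
Exact value: 0.891297
Error: 0.023626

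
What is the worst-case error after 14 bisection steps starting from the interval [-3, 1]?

Bisection error bound: |error| ≤ (b-a)/2^n
|error| ≤ (1 - (-3))/2^14 = 4/2^14
|error| ≤ 0.0002441406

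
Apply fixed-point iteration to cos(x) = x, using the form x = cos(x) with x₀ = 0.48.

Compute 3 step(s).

Equation: cos(x) = x
Fixed-point form: x = cos(x)
x₀ = 0.48

x_1 = g(0.480000) = 0.886995
x_2 = g(0.886995) = 0.631744
x_3 = g(0.631744) = 0.806999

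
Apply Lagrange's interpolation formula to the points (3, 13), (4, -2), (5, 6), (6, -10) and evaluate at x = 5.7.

Lagrange interpolation formula:
P(x) = Σ yᵢ × Lᵢ(x)
where Lᵢ(x) = Π_{j≠i} (x - xⱼ)/(xᵢ - xⱼ)

L_0(5.7) = (5.7 - 4)/(3 - 4) × (5.7 - 5)/(3 - 5) × (5.7 - 6)/(3 - 6) = 0.059500
L_1(5.7) = (5.7 - 3)/(4 - 3) × (5.7 - 5)/(4 - 5) × (5.7 - 6)/(4 - 6) = -0.283500
L_2(5.7) = (5.7 - 3)/(5 - 3) × (5.7 - 4)/(5 - 4) × (5.7 - 6)/(5 - 6) = 0.688500
L_3(5.7) = (5.7 - 3)/(6 - 3) × (5.7 - 4)/(6 - 4) × (5.7 - 5)/(6 - 5) = 0.535500

P(5.7) = 13×L_0(5.7) + (-2)×L_1(5.7) + 6×L_2(5.7) + (-10)×L_3(5.7)
P(5.7) = 0.116500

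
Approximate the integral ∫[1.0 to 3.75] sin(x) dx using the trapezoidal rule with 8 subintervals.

f(x) = sin(x)
a = 1.0, b = 3.75, n = 8
h = (b - a)/n = 0.343750

Trapezoidal rule: (h/2)[f(x₀) + 2f(x₁) + 2f(x₂) + ... + f(xₙ)]

x_0 = 1.0000, f(x_0) = 0.841471, coefficient = 1
x_1 = 1.3438, f(x_1) = 0.974336, coefficient = 2
x_2 = 1.6875, f(x_2) = 0.993198, coefficient = 2
x_3 = 2.0312, f(x_3) = 0.895851, coefficient = 2
x_4 = 2.3750, f(x_4) = 0.693685, coefficient = 2
x_5 = 2.7188, f(x_5) = 0.410354, coefficient = 2
x_6 = 3.0625, f(x_6) = 0.079010, coefficient = 2
x_7 = 3.4062, f(x_7) = -0.261579, coefficient = 2
x_8 = 3.7500, f(x_8) = -0.571561, coefficient = 1

I ≈ (0.343750/2) × 7.839621 = 1.347435
Exact value: 1.360862
Error: 0.013427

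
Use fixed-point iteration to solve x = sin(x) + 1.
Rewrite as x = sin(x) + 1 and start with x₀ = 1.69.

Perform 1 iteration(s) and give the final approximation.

Equation: x = sin(x) + 1
Fixed-point form: x = sin(x) + 1
x₀ = 1.69

x_1 = g(1.690000) = 1.992904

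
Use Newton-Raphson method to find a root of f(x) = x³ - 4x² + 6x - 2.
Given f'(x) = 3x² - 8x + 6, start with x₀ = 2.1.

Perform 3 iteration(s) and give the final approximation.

f(x) = x³ - 4x² + 6x - 2
f'(x) = 3x² - 8x + 6
x₀ = 2.1

Newton-Raphson formula: x_{n+1} = x_n - f(x_n)/f'(x_n)

Iteration 1:
  f(2.100000) = 2.221000
  f'(2.100000) = 2.430000
  x_1 = 2.100000 - 2.221000/2.430000 = 1.186008
Iteration 2:
  f(1.186008) = 1.157845
  f'(1.186008) = 0.731781
  x_2 = 1.186008 - 1.157845/0.731781 = -0.396221
Iteration 3:
  f(-0.396221) = -5.067494
  f'(-0.396221) = 9.640742
  x_3 = -0.396221 - (-5.067494)/9.640742 = 0.129412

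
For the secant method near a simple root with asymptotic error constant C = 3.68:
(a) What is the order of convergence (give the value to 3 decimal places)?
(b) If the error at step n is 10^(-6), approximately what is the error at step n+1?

(a) Secant method has superlinear convergence with order φ = (1+√5)/2 ≈ 1.618.
    This means |e_{n+1}| ≈ C|e_n|^1.618.

(b) With |e_n| = 10^(-6) and C = 3.68:
    |e_{n+1}| ≈ 3.68 × (10^(-6))^1.618 = 3.68 × 10^(-9.71)

(a) ≈ 1.618 (golden ratio); (b) |e_{n+1}| ≈ 7.205e-10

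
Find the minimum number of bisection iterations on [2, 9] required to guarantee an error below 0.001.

We need (b-a)/2^n ≤ 0.001
(9 - 2)/2^n ≤ 0.001
7/2^n ≤ 0.001
2^n ≥ 7000
n ≥ log₂(7000) = 12.77
n ≥ 13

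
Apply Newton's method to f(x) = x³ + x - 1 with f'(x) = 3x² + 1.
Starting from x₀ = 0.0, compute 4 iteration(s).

f(x) = x³ + x - 1
f'(x) = 3x² + 1
x₀ = 0.0

Newton-Raphson formula: x_{n+1} = x_n - f(x_n)/f'(x_n)

Iteration 1:
  f(0.000000) = -1.000000
  f'(0.000000) = 1.000000
  x_1 = 0.000000 - (-1.000000)/1.000000 = 1.000000
Iteration 2:
  f(1.000000) = 1.000000
  f'(1.000000) = 4.000000
  x_2 = 1.000000 - 1.000000/4.000000 = 0.750000
Iteration 3:
  f(0.750000) = 0.171875
  f'(0.750000) = 2.687500
  x_3 = 0.750000 - 0.171875/2.687500 = 0.686047
Iteration 4:
  f(0.686047) = 0.008941
  f'(0.686047) = 2.411979
  x_4 = 0.686047 - 0.008941/2.411979 = 0.682340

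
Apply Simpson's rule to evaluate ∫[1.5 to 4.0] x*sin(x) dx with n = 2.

f(x) = x*sin(x)
a = 1.5, b = 4.0, n = 2
h = (b - a)/n = 1.250000

Simpson's rule: (h/3)[f(x₀) + 4f(x₁) + 2f(x₂) + ... + f(xₙ)]

x_0 = 1.5000, f(x_0) = 1.496242, coefficient = 1
x_1 = 2.7500, f(x_1) = 1.049568, coefficient = 4
x_2 = 4.0000, f(x_2) = -3.027210, coefficient = 1

I ≈ (1.250000/3) × 2.667303 = 1.111376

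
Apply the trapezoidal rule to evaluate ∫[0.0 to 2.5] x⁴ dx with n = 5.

f(x) = x⁴
a = 0.0, b = 2.5, n = 5
h = (b - a)/n = 0.500000

Trapezoidal rule: (h/2)[f(x₀) + 2f(x₁) + 2f(x₂) + ... + f(xₙ)]

x_0 = 0.0000, f(x_0) = 0.000000, coefficient = 1
x_1 = 0.5000, f(x_1) = 0.062500, coefficient = 2
x_2 = 1.0000, f(x_2) = 1.000000, coefficient = 2
x_3 = 1.5000, f(x_3) = 5.062500, coefficient = 2
x_4 = 2.0000, f(x_4) = 16.000000, coefficient = 2
x_5 = 2.5000, f(x_5) = 39.062500, coefficient = 1

I ≈ (0.500000/2) × 83.312500 = 20.828125
Exact value: 19.531250
Error: 1.296875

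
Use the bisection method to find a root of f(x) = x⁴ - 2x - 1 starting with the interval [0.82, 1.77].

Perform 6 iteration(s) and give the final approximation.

f(x) = x⁴ - 2x - 1
Initial interval: [0.82, 1.77]

Iteration 1:
  c_1 = (0.820000 + 1.770000)/2 = 1.295000
  f(c_1) = f(1.295000) = -0.777587
  f(a) × f(c) ≥ 0, new interval: [1.295000, 1.770000]
Iteration 2:
  c_2 = (1.295000 + 1.770000)/2 = 1.532500
  f(c_2) = f(1.532500) = 1.450716
  f(a) × f(c) < 0, new interval: [1.295000, 1.532500]
Iteration 3:
  c_3 = (1.295000 + 1.532500)/2 = 1.413750
  f(c_3) = f(1.413750) = 0.167258
  f(a) × f(c) < 0, new interval: [1.295000, 1.413750]
Iteration 4:
  c_4 = (1.295000 + 1.413750)/2 = 1.354375
  f(c_4) = f(1.354375) = -0.343977
  f(a) × f(c) ≥ 0, new interval: [1.354375, 1.413750]
Iteration 5:
  c_5 = (1.354375 + 1.413750)/2 = 1.384062
  f(c_5) = f(1.384062) = -0.098491
  f(a) × f(c) ≥ 0, new interval: [1.384062, 1.413750]
Iteration 6:
  c_6 = (1.384062 + 1.413750)/2 = 1.398906
  f(c_6) = f(1.398906) = 0.031797
  f(a) × f(c) < 0, new interval: [1.384062, 1.398906]

After 6 iteration(s), the approximation is c_6 = 1.398906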